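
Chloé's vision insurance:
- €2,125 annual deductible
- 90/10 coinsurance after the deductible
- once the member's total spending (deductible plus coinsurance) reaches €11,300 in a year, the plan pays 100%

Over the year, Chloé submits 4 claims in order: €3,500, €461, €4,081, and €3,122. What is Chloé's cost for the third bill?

€408.10

Claim 1 — €3,500: €2,125 to deductible, leaving €1,375; coinsurance €1,375 × 10% = €137.50. Cost to member: €2,262.50. OOP to date €2,262.50.
Claim 2 — €461: deductible met; 10% of €461 = €46.10. Member owes €46.10 (running OOP €2,308.60).
Claim 3 — €4,081: 10% coinsurance on €4,081 = €408.10. Member pays €408.10; OOP now €2,716.70.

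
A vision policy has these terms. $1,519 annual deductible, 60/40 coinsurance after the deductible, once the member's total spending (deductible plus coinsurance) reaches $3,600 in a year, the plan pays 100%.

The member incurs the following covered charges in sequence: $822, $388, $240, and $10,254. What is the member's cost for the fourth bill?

Claim 1 — $822: all of it applies to the deductible. Member pays $822; OOP now $822.
Claim 2 — $388: fully absorbed by the deductible. Cost to member: $388. OOP to date $1,210.
Claim 3 — $240: fully absorbed by the deductible. Cost to member: $240. OOP to date $1,450.
Claim 4 — $10,254: deductible takes $69, $10,185 remains; 40% of $10,185 = $4,074. Deductible plus coinsurance: $69 + $4,074 = $4,143. OOP would hit $5,593 > $3,600, so the cap limits the member to $3,600 − $1,450 = $2,150.

$2,150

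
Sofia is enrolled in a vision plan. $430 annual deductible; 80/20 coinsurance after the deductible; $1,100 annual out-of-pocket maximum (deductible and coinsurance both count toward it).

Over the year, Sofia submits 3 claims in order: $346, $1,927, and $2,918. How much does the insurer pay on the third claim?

$2,616.60

Claim 1 — $346: all of it applies to the deductible. Cost to member: $346. OOP to date $346. Insurer: $346 − $346 = $0.
Claim 2 — $1,927: $84 finishes the deductible; $1,843 goes to coinsurance; coinsurance $1,843 × 20% = $368.60. Cost to member: $452.60. OOP to date $798.60. Insurer: $1,927 − $452.60 = $1,474.40.
Claim 3 — $2,918: deductible already satisfied, so member's share is 20% × $2,918 = $583.60. That would push OOP to $1,382.20, over the $1,100 cap, so member pays $1,100 − $798.60 = $301.40. Plan pays $2,918 − $301.40 = $2,616.60.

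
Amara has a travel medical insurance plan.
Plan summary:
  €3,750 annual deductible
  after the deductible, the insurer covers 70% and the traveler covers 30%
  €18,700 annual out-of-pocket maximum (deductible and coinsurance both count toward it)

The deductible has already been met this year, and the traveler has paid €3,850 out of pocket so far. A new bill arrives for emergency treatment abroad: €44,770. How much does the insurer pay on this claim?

With the deductible met, the entire €44,770 is subject to coinsurance.
Coinsurance: €44,770 × 30% = €13,431.
Total out-of-pocket so far would be €3,850 + €13,431 = €17,281, below the €18,700 cap — no reduction.
The insurer covers the remainder: €44,770 − €13,431 = €31,339.

€31,339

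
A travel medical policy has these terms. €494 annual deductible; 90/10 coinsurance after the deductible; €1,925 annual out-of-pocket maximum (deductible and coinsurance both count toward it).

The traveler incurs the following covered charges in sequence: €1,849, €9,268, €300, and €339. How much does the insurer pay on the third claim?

Claim 1 — €1,849: €494 to deductible, leaving €1,355; coinsurance €1,355 × 10% = €135.50. Traveler owes €629.50 (running OOP €629.50). Plan pays €1,849 − €629.50 = €1,219.50.
Claim 2 — €9,268: 10% coinsurance on €9,268 = €926.80. Cost to traveler: €926.80. OOP to date €1,556.30. Insurer: €9,268 − €926.80 = €8,341.20.
Claim 3 — €300: deductible already satisfied, so traveler's share is 10% × €300 = €30. Cost to traveler: €30. OOP to date €1,586.30. Insurer: €300 − €30 = €270.

€270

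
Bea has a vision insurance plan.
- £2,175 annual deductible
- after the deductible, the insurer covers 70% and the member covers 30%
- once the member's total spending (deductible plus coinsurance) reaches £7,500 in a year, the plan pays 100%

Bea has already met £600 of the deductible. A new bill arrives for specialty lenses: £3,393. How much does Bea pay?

£2,120.40

£600 of the £2,175 deductible is already met, leaving £1,575.
The remaining £1,818 (= £3,393 − £1,575) moves to coinsurance.
Member's 30% share of £1,818 is £545.40.
That puts the member's cost at £1,575 + £545.40 = £2,120.40 before any cap.
Cumulative spending £600 + £2,120.40 = £2,720.40 stays under the £7,500 maximum.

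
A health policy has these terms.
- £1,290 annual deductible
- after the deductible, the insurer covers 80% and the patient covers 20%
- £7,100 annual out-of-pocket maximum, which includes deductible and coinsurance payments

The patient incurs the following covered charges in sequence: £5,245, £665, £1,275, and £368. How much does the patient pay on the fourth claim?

Claim 1 (£5,245): deductible takes £1,290, £3,955 remains; coinsurance £3,955 × 20% = £791. Patient pays £2,081; OOP now £2,081.
Claim 2 (£665): deductible already satisfied, so patient's share is 20% × £665 = £133. Patient owes £133 (running OOP £2,214).
Claim 3 (£1,275): deductible met; 20% of £1,275 = £255. Cost to patient: £255. OOP to date £2,469.
Claim 4 (£368): 20% coinsurance on £368 = £73.60. Patient pays £73.60; OOP now £2,542.60.

£73.60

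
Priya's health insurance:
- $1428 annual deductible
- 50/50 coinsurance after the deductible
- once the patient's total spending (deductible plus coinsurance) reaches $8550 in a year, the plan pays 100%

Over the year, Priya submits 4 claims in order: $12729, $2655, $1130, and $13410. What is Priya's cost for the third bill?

#1 ($12729): $1428 finishes the deductible; $11301 goes to coinsurance; patient's 50% is $5650.50. Patient pays $7078.50; OOP now $7078.50.
#2 ($2655): 50% coinsurance on $2655 = $1327.50. Patient pays $1327.50; OOP now $8406.
#3 ($1130): deductible already satisfied, so patient's share is 50% × $1130 = $565. That would push OOP to $8971, over the $8550 cap, so patient pays $8550 − $8406 = $144.

$144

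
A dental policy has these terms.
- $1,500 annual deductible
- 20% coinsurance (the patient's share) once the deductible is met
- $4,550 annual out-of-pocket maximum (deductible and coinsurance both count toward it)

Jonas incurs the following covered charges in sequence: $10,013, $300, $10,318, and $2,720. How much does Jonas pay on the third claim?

#1 ($10,013): $1,500 to deductible, leaving $8,513; patient's 20% is $1,702.60. Patient owes $3,202.60 (running OOP $3,202.60).
#2 ($300): deductible met; 20% of $300 = $60. Patient pays $60; OOP now $3,262.60.
#3 ($10,318): 20% coinsurance on $10,318 = $2,063.60. That would push OOP to $5,326.20, over the $4,550 cap, so patient pays $4,550 − $3,262.60 = $1,287.40.

$1,287.40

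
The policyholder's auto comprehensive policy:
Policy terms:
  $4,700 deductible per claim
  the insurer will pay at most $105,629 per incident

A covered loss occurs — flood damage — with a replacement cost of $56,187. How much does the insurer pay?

Subtract the deductible: $56,187 − $4,700 = $51,487.
$51,487 is within the $105,629 limit, so the insurer pays $51,487.

$51,487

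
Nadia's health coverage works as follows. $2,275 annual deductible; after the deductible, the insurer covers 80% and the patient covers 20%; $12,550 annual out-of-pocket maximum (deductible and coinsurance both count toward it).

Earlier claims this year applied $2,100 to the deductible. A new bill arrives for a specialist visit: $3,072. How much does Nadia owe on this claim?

$754.40

Deductible still to meet: $2,275 − $2,100 = $175.
The remaining $2,897 (= $3,072 − $175) moves to coinsurance.
20% of $2,897 = $579.40 falls to the patient.
That puts the patient's cost at $175 + $579.40 = $754.40 before any cap.
Year-to-date out-of-pocket becomes $2,100 + $754.40 = $2,854.40, still under the $12,550 maximum, so no cap applies.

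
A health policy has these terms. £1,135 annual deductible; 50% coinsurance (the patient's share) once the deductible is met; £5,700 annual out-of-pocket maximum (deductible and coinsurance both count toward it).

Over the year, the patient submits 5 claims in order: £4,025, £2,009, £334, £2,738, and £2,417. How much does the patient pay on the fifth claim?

£579.50

Bill 1, £4,025: £1,135 finishes the deductible; £2,890 goes to coinsurance; patient's 50% is £1,445. Patient pays £2,580; OOP now £2,580.
Bill 2, £2,009: deductible already satisfied, so patient's share is 50% × £2,009 = £1,004.50. Patient owes £1,004.50 (running OOP £3,584.50).
Bill 3, £334: deductible already satisfied, so patient's share is 50% × £334 = £167. Patient pays £167; OOP now £3,751.50.
Bill 4, £2,738: deductible already satisfied, so patient's share is 50% × £2,738 = £1,369. Cost to patient: £1,369. OOP to date £5,120.50.
Bill 5, £2,417: deductible met; 50% of £2,417 = £1,208.50. OOP would hit £6,329 > £5,700, so the cap limits the patient to £5,700 − £5,120.50 = £579.50.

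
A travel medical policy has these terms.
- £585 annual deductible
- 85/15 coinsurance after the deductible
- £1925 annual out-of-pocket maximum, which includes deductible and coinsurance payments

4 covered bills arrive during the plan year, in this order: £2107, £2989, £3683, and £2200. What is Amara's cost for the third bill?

Claim 1 — £2107: £585 to deductible, leaving £1522; traveler's 15% is £228.30. Cost to traveler: £813.30. OOP to date £813.30.
Claim 2 — £2989: deductible already satisfied, so traveler's share is 15% × £2989 = £448.35. Cost to traveler: £448.35. OOP to date £1261.65.
Claim 3 — £3683: deductible met; 15% of £3683 = £552.45. Cost to traveler: £552.45. OOP to date £1814.10.

£552.45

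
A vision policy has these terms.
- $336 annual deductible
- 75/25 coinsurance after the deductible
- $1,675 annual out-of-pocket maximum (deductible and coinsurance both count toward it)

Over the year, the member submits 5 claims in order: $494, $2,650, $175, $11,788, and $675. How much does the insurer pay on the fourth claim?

$11,194.75

Bill 1, $494: $336 to deductible, leaving $158; member's 25% is $39.50. Cost to member: $375.50. OOP to date $375.50. Insurer: $494 − $375.50 = $118.50.
Bill 2, $2,650: deductible already satisfied, so member's share is 25% × $2,650 = $662.50. Cost to member: $662.50. OOP to date $1,038. Plan pays $2,650 − $662.50 = $1,987.50.
Bill 3, $175: 25% coinsurance on $175 = $43.75. Member pays $43.75; OOP now $1,081.75. Plan pays $175 − $43.75 = $131.25.
Bill 4, $11,788: deductible met; 25% of $11,788 = $2,947. OOP would hit $4,028.75 > $1,675, so the cap limits the member to $1,675 − $1,081.75 = $593.25. Plan pays $11,788 − $593.25 = $11,194.75.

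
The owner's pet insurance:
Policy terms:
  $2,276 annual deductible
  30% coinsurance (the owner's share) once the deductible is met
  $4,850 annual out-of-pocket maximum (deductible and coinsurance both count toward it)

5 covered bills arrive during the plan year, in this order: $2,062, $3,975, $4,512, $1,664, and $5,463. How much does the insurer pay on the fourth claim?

$1,571.90

#1 ($2,062): all of it applies to the deductible. Cost to owner: $2,062. OOP to date $2,062. Plan pays $2,062 − $2,062 = $0.
#2 ($3,975): $214 finishes the deductible; $3,761 goes to coinsurance; 30% of $3,761 = $1,128.30. Owner pays $1,342.30; OOP now $3,404.30. Plan pays $3,975 − $1,342.30 = $2,632.70.
#3 ($4,512): deductible met; 30% of $4,512 = $1,353.60. Owner owes $1,353.60 (running OOP $4,757.90). Plan pays $4,512 − $1,353.60 = $3,158.40.
#4 ($1,664): 30% coinsurance on $1,664 = $499.20. OOP would hit $5,257.10 > $4,850, so the cap limits the owner to $4,850 − $4,757.90 = $92.10. Plan pays $1,664 − $92.10 = $1,571.90.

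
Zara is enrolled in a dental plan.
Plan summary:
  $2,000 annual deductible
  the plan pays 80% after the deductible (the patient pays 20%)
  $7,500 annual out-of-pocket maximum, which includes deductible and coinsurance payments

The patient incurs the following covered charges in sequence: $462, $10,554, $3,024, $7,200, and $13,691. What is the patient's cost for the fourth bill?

Bill 1, $462: all of it applies to the deductible. Cost to patient: $462. OOP to date $462.
Bill 2, $10,554: $1,538 to deductible, leaving $9,016; patient's 20% is $1,803.20. Cost to patient: $3,341.20. OOP to date $3,803.20.
Bill 3, $3,024: deductible met; 20% of $3,024 = $604.80. Patient pays $604.80; OOP now $4,408.
Bill 4, $7,200: deductible met; 20% of $7,200 = $1,440. Patient pays $1,440; OOP now $5,848.

$1,440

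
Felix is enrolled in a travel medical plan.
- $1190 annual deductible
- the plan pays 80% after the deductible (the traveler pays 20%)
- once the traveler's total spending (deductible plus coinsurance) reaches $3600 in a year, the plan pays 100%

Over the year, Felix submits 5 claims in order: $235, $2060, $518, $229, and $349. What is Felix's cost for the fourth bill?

Claim 1 ($235): entire amount goes to the deductible. Cost to traveler: $235. OOP to date $235.
Claim 2 ($2060): deductible takes $955, $1105 remains; 20% of $1105 = $221. Traveler owes $1176 (running OOP $1411).
Claim 3 ($518): deductible met; 20% of $518 = $103.60. Traveler pays $103.60; OOP now $1514.60.
Claim 4 ($229): deductible met; 20% of $229 = $45.80. Traveler owes $45.80 (running OOP $1560.40).

$45.80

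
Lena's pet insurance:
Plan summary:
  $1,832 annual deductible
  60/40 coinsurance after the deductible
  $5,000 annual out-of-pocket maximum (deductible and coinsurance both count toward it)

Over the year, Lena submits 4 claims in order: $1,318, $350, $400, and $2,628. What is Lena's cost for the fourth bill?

$1,051.20

#1 ($1,318): entire amount goes to the deductible. Owner pays $1,318; OOP now $1,318.
#2 ($350): all of it applies to the deductible. Owner owes $350 (running OOP $1,668).
#3 ($400): $164 to deductible, leaving $236; 40% of $236 = $94.40. Cost to owner: $258.40. OOP to date $1,926.40.
#4 ($2,628): deductible already satisfied, so owner's share is 40% × $2,628 = $1,051.20. Owner owes $1,051.20 (running OOP $2,977.60).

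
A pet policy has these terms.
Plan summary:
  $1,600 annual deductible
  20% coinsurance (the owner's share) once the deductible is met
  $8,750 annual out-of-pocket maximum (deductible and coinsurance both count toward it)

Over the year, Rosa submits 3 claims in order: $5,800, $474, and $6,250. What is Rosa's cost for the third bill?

$1,250

Claim 1 — $5,800: $1,600 to deductible, leaving $4,200; owner's 20% is $840. Owner pays $2,440; OOP now $2,440.
Claim 2 — $474: deductible already satisfied, so owner's share is 20% × $474 = $94.80. Owner pays $94.80; OOP now $2,534.80.
Claim 3 — $6,250: deductible met; 20% of $6,250 = $1,250. Cost to owner: $1,250. OOP to date $3,784.80.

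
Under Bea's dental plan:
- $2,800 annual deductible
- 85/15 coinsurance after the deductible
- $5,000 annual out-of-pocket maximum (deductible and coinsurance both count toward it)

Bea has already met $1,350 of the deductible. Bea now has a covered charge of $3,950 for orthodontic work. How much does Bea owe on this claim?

$1,350 of the $2,800 deductible is already met, leaving $1,450.
That leaves $3,950 − $1,450 = $2,500 for coinsurance.
15% of $2,500 = $375 falls to the patient.
So the patient owes $1,450 + $375 = $1,825 before any cap.
Cumulative spending $1,350 + $1,825 = $3,175 stays under the $5,000 maximum.

$1,825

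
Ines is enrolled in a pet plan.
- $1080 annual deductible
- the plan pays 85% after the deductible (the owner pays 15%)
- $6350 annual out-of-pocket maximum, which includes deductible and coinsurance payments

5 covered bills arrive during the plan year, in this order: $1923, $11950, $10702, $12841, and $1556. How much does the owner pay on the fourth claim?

Claim 1 ($1923): $1080 finishes the deductible; $843 goes to coinsurance; owner's 15% is $126.45. Cost to owner: $1206.45. OOP to date $1206.45.
Claim 2 ($11950): 15% coinsurance on $11950 = $1792.50. Owner owes $1792.50 (running OOP $2998.95).
Claim 3 ($10702): deductible already satisfied, so owner's share is 15% × $10702 = $1605.30. Owner owes $1605.30 (running OOP $4604.25).
Claim 4 ($12841): 15% coinsurance on $12841 = $1926.15. Adding that to $4604.25 gives $6530.40, past the $6350 cap; owner pays only $6350 − $4604.25 = $1745.75.

$1745.75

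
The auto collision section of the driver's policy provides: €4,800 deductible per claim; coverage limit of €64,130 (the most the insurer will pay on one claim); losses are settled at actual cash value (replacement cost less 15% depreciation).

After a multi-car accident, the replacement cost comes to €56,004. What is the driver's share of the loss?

€13,200.60

Depreciate 15%: the covered value is €56,004 × 0.85 = €47,603.40.
Subtract the deductible: €47,603.40 − €4,800 = €42,803.40.
€42,803.40 ≤ €64,130, so the limit doesn't bind; insurer pays €42,803.40.
Driver's share is the uncovered remainder: €56,004 − €42,803.40 = €13,200.60.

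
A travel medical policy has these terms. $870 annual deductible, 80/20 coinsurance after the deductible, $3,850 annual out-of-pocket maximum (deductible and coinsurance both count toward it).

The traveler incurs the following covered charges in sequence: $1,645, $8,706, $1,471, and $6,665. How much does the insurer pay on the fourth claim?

$5,875.40

#1 ($1,645): $870 to deductible, leaving $775; traveler's 20% is $155. Traveler owes $1,025 (running OOP $1,025). Plan pays $1,645 − $1,025 = $620.
#2 ($8,706): deductible already satisfied, so traveler's share is 20% × $8,706 = $1,741.20. Traveler pays $1,741.20; OOP now $2,766.20. Insurer: $8,706 − $1,741.20 = $6,964.80.
#3 ($1,471): deductible already satisfied, so traveler's share is 20% × $1,471 = $294.20. Traveler pays $294.20; OOP now $3,060.40. Plan pays $1,471 − $294.20 = $1,176.80.
#4 ($6,665): 20% coinsurance on $6,665 = $1,333. OOP would hit $4,393.40 > $3,850, so the cap limits the traveler to $3,850 − $3,060.40 = $789.60. Plan pays $6,665 − $789.60 = $5,875.40.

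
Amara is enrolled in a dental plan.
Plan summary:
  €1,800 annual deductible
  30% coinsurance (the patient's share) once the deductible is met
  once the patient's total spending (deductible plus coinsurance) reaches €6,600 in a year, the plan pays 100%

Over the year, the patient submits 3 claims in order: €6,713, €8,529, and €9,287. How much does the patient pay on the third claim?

€767.40

Claim 1 (€6,713): deductible takes €1,800, €4,913 remains; patient's 30% is €1,473.90. Cost to patient: €3,273.90. OOP to date €3,273.90.
Claim 2 (€8,529): 30% coinsurance on €8,529 = €2,558.70. Cost to patient: €2,558.70. OOP to date €5,832.60.
Claim 3 (€9,287): deductible met; 30% of €9,287 = €2,786.10. OOP would hit €8,618.70 > €6,600, so the cap limits the patient to €6,600 − €5,832.60 = €767.40.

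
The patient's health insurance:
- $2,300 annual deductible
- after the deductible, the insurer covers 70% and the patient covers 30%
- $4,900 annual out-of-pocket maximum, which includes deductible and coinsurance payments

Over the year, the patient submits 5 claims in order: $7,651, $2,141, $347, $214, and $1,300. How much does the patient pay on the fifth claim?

$184.10

Bill 1, $7,651: deductible takes $2,300, $5,351 remains; patient's 30% is $1,605.30. Patient pays $3,905.30; OOP now $3,905.30.
Bill 2, $2,141: 30% coinsurance on $2,141 = $642.30. Patient pays $642.30; OOP now $4,547.60.
Bill 3, $347: deductible met; 30% of $347 = $104.10. Patient pays $104.10; OOP now $4,651.70.
Bill 4, $214: 30% coinsurance on $214 = $64.20. Cost to patient: $64.20. OOP to date $4,715.90.
Bill 5, $1,300: deductible met; 30% of $1,300 = $390. That would push OOP to $5,105.90, over the $4,900 cap, so patient pays $4,900 − $4,715.90 = $184.10.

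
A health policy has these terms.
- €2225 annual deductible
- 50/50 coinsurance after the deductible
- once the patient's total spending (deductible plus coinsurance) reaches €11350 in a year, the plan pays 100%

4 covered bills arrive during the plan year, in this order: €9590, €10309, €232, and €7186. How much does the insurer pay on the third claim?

Claim 1 (€9590): €2225 to deductible, leaving €7365; coinsurance €7365 × 50% = €3682.50. Patient owes €5907.50 (running OOP €5907.50). Insurer: €9590 − €5907.50 = €3682.50.
Claim 2 (€10309): deductible met; 50% of €10309 = €5154.50. Cost to patient: €5154.50. OOP to date €11062. Plan pays €10309 − €5154.50 = €5154.50.
Claim 3 (€232): deductible already satisfied, so patient's share is 50% × €232 = €116. Cost to patient: €116. OOP to date €11178. Plan pays €232 − €116 = €116.

€116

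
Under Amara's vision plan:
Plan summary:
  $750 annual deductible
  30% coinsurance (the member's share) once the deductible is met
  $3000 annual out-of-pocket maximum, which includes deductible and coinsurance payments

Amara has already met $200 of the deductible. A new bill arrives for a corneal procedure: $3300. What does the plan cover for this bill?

$200 of the $750 deductible is already met, leaving $550.
The remaining $2750 (= $3300 − $550) moves to coinsurance.
Member's 30% share of $2750 is $825.
Member responsibility before any cap: $550 + $825 = $1375.
Total out-of-pocket so far would be $200 + $1375 = $1575, below the $3000 cap — no reduction.
Insurer pays the balance: $3300 − $1375 = $1925.

$1925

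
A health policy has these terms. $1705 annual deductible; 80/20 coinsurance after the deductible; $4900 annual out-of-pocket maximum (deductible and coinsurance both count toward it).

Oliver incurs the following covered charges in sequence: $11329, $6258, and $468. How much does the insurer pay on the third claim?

$449.40

Claim 1 ($11329): $1705 finishes the deductible; $9624 goes to coinsurance; 20% of $9624 = $1924.80. Cost to patient: $3629.80. OOP to date $3629.80. Insurer: $11329 − $3629.80 = $7699.20.
Claim 2 ($6258): deductible met; 20% of $6258 = $1251.60. Patient owes $1251.60 (running OOP $4881.40). Insurer: $6258 − $1251.60 = $5006.40.
Claim 3 ($468): deductible met; 20% of $468 = $93.60. OOP would hit $4975 > $4900, so the cap limits the patient to $4900 − $4881.40 = $18.60. Insurer: $468 − $18.60 = $449.40.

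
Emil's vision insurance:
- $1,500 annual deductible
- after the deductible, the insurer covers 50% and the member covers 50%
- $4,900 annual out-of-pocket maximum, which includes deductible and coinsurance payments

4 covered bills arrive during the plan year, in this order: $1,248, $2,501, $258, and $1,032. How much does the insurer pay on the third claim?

$129

Claim 1 ($1,248): fully absorbed by the deductible. Cost to member: $1,248. OOP to date $1,248. Insurer: $1,248 − $1,248 = $0.
Claim 2 ($2,501): $252 finishes the deductible; $2,249 goes to coinsurance; coinsurance $2,249 × 50% = $1,124.50. Cost to member: $1,376.50. OOP to date $2,624.50. Insurer: $2,501 − $1,376.50 = $1,124.50.
Claim 3 ($258): deductible met; 50% of $258 = $129. Member owes $129 (running OOP $2,753.50). Plan pays $258 − $129 = $129.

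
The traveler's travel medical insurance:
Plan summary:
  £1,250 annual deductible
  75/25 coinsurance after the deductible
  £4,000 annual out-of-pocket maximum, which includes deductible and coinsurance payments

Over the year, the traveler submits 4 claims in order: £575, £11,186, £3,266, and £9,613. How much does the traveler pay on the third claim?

Bill 1, £575: entire amount goes to the deductible. Traveler owes £575 (running OOP £575).
Bill 2, £11,186: £675 finishes the deductible; £10,511 goes to coinsurance; coinsurance £10,511 × 25% = £2,627.75. Traveler pays £3,302.75; OOP now £3,877.75.
Bill 3, £3,266: deductible met; 25% of £3,266 = £816.50. Adding that to £3,877.75 gives £4,694.25, past the £4,000 cap; traveler pays only £4,000 − £3,877.75 = £122.25.

£122.25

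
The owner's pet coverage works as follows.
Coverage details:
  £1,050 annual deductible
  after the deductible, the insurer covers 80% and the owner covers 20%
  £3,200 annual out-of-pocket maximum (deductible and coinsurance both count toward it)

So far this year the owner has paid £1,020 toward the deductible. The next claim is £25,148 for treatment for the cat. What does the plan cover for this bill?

£22,968

Remaining deductible: £1,050 − £1,020 = £30.
That leaves £25,148 − £30 = £25,118 for coinsurance.
Coinsurance: £25,118 × 20% = £5,023.60.
That puts the owner's cost at £30 + £5,023.60 = £5,053.60 before any cap.
That would bring total out-of-pocket to £6,073.60, past the £3,200 cap. The owner is capped at £3,200 − £1,020 = £2,180 on this claim.
The plan picks up £25,148 − £2,180 = £22,968.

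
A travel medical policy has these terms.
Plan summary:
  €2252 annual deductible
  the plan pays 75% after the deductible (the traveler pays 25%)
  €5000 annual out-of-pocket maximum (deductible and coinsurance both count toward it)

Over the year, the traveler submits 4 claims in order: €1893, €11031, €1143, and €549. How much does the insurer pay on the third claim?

Claim 1 — €1893: all of it applies to the deductible. Traveler owes €1893 (running OOP €1893). Plan pays €1893 − €1893 = €0.
Claim 2 — €11031: €359 to deductible, leaving €10672; traveler's 25% is €2668. Traveler owes €3027 (running OOP €4920). Plan pays €11031 − €3027 = €8004.
Claim 3 — €1143: 25% coinsurance on €1143 = €285.75. OOP would hit €5205.75 > €5000, so the cap limits the traveler to €5000 − €4920 = €80. Plan pays €1143 − €80 = €1063.

€1063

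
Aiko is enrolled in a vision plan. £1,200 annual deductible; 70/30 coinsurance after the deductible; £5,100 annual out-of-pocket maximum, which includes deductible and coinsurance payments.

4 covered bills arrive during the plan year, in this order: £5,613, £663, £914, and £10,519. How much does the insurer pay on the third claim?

#1 (£5,613): £1,200 finishes the deductible; £4,413 goes to coinsurance; member's 30% is £1,323.90. Cost to member: £2,523.90. OOP to date £2,523.90. Plan pays £5,613 − £2,523.90 = £3,089.10.
#2 (£663): 30% coinsurance on £663 = £198.90. Cost to member: £198.90. OOP to date £2,722.80. Insurer: £663 − £198.90 = £464.10.
#3 (£914): 30% coinsurance on £914 = £274.20. Member pays £274.20; OOP now £2,997. Insurer: £914 − £274.20 = £639.80.

£639.80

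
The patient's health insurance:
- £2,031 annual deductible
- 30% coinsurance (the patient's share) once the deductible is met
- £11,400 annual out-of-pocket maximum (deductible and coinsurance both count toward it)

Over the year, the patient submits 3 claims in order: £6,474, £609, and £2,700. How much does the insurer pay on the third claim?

£1,890

Claim 1 — £6,474: deductible takes £2,031, £4,443 remains; patient's 30% is £1,332.90. Patient pays £3,363.90; OOP now £3,363.90. Plan pays £6,474 − £3,363.90 = £3,110.10.
Claim 2 — £609: deductible already satisfied, so patient's share is 30% × £609 = £182.70. Patient owes £182.70 (running OOP £3,546.60). Insurer: £609 − £182.70 = £426.30.
Claim 3 — £2,700: 30% coinsurance on £2,700 = £810. Patient pays £810; OOP now £4,356.60. Insurer: £2,700 − £810 = £1,890.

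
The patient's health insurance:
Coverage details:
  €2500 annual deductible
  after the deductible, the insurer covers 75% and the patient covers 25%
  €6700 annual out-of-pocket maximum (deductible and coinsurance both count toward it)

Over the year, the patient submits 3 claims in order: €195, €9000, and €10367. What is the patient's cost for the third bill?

€2526.25

Claim 1 — €195: entire amount goes to the deductible. Cost to patient: €195. OOP to date €195.
Claim 2 — €9000: €2305 finishes the deductible; €6695 goes to coinsurance; coinsurance €6695 × 25% = €1673.75. Patient owes €3978.75 (running OOP €4173.75).
Claim 3 — €10367: deductible already satisfied, so patient's share is 25% × €10367 = €2591.75. OOP would hit €6765.50 > €6700, so the cap limits the patient to €6700 − €4173.75 = €2526.25.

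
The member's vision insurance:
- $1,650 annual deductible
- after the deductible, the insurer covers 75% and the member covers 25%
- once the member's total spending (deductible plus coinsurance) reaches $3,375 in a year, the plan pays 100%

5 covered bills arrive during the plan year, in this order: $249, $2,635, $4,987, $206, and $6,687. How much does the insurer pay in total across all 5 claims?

Bill 1, $249: entire amount goes to the deductible. Cost to member: $249. OOP to date $249. Plan pays $249 − $249 = $0.
Bill 2, $2,635: deductible takes $1,401, $1,234 remains; coinsurance $1,234 × 25% = $308.50. Member pays $1,709.50; OOP now $1,958.50. Insurer: $2,635 − $1,709.50 = $925.50.
Bill 3, $4,987: deductible met; 25% of $4,987 = $1,246.75. Member pays $1,246.75; OOP now $3,205.25. Insurer: $4,987 − $1,246.75 = $3,740.25.
Bill 4, $206: deductible already satisfied, so member's share is 25% × $206 = $51.50. Member pays $51.50; OOP now $3,256.75. Insurer: $206 − $51.50 = $154.50.
Bill 5, $6,687: deductible already satisfied, so member's share is 25% × $6,687 = $1,671.75. That would push OOP to $4,928.50, over the $3,375 cap, so member pays $3,375 − $3,256.75 = $118.25. Plan pays $6,687 − $118.25 = $6,568.75.
Insurer total: $0 + $925.50 + $3,740.25 + $154.50 + $6,568.75 = $11,389.

$11,389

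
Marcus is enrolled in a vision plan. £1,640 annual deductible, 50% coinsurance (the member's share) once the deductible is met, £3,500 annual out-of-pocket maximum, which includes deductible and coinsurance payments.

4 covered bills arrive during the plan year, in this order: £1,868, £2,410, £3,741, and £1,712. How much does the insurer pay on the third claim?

£3,200

#1 (£1,868): £1,640 finishes the deductible; £228 goes to coinsurance; coinsurance £228 × 50% = £114. Cost to member: £1,754. OOP to date £1,754. Plan pays £1,868 − £1,754 = £114.
#2 (£2,410): 50% coinsurance on £2,410 = £1,205. Member pays £1,205; OOP now £2,959. Plan pays £2,410 − £1,205 = £1,205.
#3 (£3,741): deductible met; 50% of £3,741 = £1,870.50. Adding that to £2,959 gives £4,829.50, past the £3,500 cap; member pays only £3,500 − £2,959 = £541. Plan pays £3,741 − £541 = £3,200.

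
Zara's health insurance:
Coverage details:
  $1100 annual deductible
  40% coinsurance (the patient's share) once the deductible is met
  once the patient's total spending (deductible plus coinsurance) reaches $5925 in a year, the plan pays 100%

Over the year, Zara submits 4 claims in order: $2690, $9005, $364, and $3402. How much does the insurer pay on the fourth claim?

#1 ($2690): $1100 to deductible, leaving $1590; coinsurance $1590 × 40% = $636. Cost to patient: $1736. OOP to date $1736. Plan pays $2690 − $1736 = $954.
#2 ($9005): deductible met; 40% of $9005 = $3602. Patient pays $3602; OOP now $5338. Plan pays $9005 − $3602 = $5403.
#3 ($364): deductible met; 40% of $364 = $145.60. Patient owes $145.60 (running OOP $5483.60). Plan pays $364 − $145.60 = $218.40.
#4 ($3402): 40% coinsurance on $3402 = $1360.80. OOP would hit $6844.40 > $5925, so the cap limits the patient to $5925 − $5483.60 = $441.40. Insurer: $3402 − $441.40 = $2960.60.

$2960.60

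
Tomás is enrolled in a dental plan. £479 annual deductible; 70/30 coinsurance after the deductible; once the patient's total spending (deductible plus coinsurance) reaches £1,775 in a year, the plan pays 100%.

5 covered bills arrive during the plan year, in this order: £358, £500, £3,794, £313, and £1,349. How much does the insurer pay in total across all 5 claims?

#1 (£358): fully absorbed by the deductible. Patient owes £358 (running OOP £358). Plan pays £358 − £358 = £0.
#2 (£500): £121 to deductible, leaving £379; coinsurance £379 × 30% = £113.70. Patient owes £234.70 (running OOP £592.70). Insurer: £500 − £234.70 = £265.30.
#3 (£3,794): deductible met; 30% of £3,794 = £1,138.20. Cost to patient: £1,138.20. OOP to date £1,730.90. Plan pays £3,794 − £1,138.20 = £2,655.80.
#4 (£313): 30% coinsurance on £313 = £93.90. Adding that to £1,730.90 gives £1,824.80, past the £1,775 cap; patient pays only £1,775 − £1,730.90 = £44.10. Insurer: £313 − £44.10 = £268.90.
#5 (£1,349): deductible already satisfied, so patient's share is 30% × £1,349 = £404.70. OOP would hit £2,179.70 > £1,775, so the cap limits the patient to £1,775 − £1,775 = £0. Insurer: £1,349 − £0 = £1,349.
Insurer total: £0 + £265.30 + £2,655.80 + £268.90 + £1,349 = £4,539.

£4,539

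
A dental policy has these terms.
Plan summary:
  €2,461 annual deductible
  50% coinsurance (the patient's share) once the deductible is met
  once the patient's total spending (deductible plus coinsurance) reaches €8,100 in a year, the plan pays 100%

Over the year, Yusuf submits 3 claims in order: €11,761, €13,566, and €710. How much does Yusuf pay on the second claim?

Claim 1 (€11,761): €2,461 finishes the deductible; €9,300 goes to coinsurance; patient's 50% is €4,650. Patient pays €7,111; OOP now €7,111.
Claim 2 (€13,566): deductible already satisfied, so patient's share is 50% × €13,566 = €6,783. OOP would hit €13,894 > €8,100, so the cap limits the patient to €8,100 − €7,111 = €989.

€989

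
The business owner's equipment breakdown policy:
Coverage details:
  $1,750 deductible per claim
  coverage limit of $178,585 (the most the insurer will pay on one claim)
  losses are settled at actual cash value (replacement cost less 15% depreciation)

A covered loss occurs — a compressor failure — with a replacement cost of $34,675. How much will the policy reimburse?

Actual cash value after 15% depreciation: $34,675 × 85% = $29,473.75.
Less the $1,750 deductible: $29,473.75 − $1,750 = $27,723.75.
That's under the $178,585 cap, so the insurer reimburses the full $27,723.75.

$27,723.75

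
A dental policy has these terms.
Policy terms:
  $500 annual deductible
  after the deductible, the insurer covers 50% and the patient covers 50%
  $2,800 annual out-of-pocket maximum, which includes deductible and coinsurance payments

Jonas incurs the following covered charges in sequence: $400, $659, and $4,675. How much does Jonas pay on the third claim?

Claim 1 ($400): all of it applies to the deductible. Patient owes $400 (running OOP $400).
Claim 2 ($659): $100 to deductible, leaving $559; coinsurance $559 × 50% = $279.50. Cost to patient: $379.50. OOP to date $779.50.
Claim 3 ($4,675): deductible met; 50% of $4,675 = $2,337.50. That would push OOP to $3,117, over the $2,800 cap, so patient pays $2,800 − $779.50 = $2,020.50.

$2,020.50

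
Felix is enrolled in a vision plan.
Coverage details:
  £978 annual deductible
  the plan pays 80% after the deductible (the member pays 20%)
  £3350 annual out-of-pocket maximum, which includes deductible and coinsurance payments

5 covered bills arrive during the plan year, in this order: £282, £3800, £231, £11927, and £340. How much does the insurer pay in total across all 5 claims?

£13230

Claim 1 — £282: all of it applies to the deductible. Member owes £282 (running OOP £282). Plan pays £282 − £282 = £0.
Claim 2 — £3800: £696 to deductible, leaving £3104; member's 20% is £620.80. Cost to member: £1316.80. OOP to date £1598.80. Insurer: £3800 − £1316.80 = £2483.20.
Claim 3 — £231: 20% coinsurance on £231 = £46.20. Cost to member: £46.20. OOP to date £1645. Plan pays £231 − £46.20 = £184.80.
Claim 4 — £11927: 20% coinsurance on £11927 = £2385.40. That would push OOP to £4030.40, over the £3350 cap, so member pays £3350 − £1645 = £1705. Plan pays £11927 − £1705 = £10222.
Claim 5 — £340: deductible already satisfied, so member's share is 20% × £340 = £68. That would push OOP to £3418, over the £3350 cap, so member pays £3350 − £3350 = £0. Insurer: £340 − £0 = £340.
Insurer total = bills − member's total = £16580 − £3350 = £13230.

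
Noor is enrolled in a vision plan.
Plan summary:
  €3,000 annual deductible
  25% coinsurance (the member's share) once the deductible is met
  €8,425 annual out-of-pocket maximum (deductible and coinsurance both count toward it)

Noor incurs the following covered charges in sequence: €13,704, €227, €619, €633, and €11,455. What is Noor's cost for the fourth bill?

#1 (€13,704): deductible takes €3,000, €10,704 remains; member's 25% is €2,676. Cost to member: €5,676. OOP to date €5,676.
#2 (€227): 25% coinsurance on €227 = €56.75. Cost to member: €56.75. OOP to date €5,732.75.
#3 (€619): deductible met; 25% of €619 = €154.75. Cost to member: €154.75. OOP to date €5,887.50.
#4 (€633): deductible already satisfied, so member's share is 25% × €633 = €158.25. Cost to member: €158.25. OOP to date €6,045.75.

€158.25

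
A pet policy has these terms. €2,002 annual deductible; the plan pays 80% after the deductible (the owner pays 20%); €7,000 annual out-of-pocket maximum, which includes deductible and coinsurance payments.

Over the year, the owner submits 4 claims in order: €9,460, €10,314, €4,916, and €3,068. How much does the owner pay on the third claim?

€983.20

#1 (€9,460): deductible takes €2,002, €7,458 remains; 20% of €7,458 = €1,491.60. Owner pays €3,493.60; OOP now €3,493.60.
#2 (€10,314): deductible already satisfied, so owner's share is 20% × €10,314 = €2,062.80. Owner owes €2,062.80 (running OOP €5,556.40).
#3 (€4,916): 20% coinsurance on €4,916 = €983.20. Cost to owner: €983.20. OOP to date €6,539.60.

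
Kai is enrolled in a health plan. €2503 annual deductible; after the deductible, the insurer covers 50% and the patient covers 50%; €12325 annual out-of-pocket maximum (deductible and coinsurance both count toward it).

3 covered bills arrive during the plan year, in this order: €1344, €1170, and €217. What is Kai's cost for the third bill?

#1 (€1344): all of it applies to the deductible. Patient owes €1344 (running OOP €1344).
#2 (€1170): €1159 finishes the deductible; €11 goes to coinsurance; coinsurance €11 × 50% = €5.50. Patient owes €1164.50 (running OOP €2508.50).
#3 (€217): deductible already satisfied, so patient's share is 50% × €217 = €108.50. Patient pays €108.50; OOP now €2617.

€108.50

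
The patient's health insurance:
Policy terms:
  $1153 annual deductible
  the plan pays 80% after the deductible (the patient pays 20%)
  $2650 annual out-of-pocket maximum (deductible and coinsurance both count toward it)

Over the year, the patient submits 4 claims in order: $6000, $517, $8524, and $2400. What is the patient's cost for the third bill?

$424.20

#1 ($6000): $1153 finishes the deductible; $4847 goes to coinsurance; 20% of $4847 = $969.40. Patient pays $2122.40; OOP now $2122.40.
#2 ($517): 20% coinsurance on $517 = $103.40. Patient pays $103.40; OOP now $2225.80.
#3 ($8524): deductible met; 20% of $8524 = $1704.80. Adding that to $2225.80 gives $3930.60, past the $2650 cap; patient pays only $2650 − $2225.80 = $424.20.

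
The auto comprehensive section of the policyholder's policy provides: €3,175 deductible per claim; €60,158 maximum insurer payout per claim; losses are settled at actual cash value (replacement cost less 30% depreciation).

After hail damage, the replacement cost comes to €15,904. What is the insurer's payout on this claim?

Depreciate 30%: the covered value is €15,904 × 0.7 = €11,132.80.
Subtract the deductible: €11,132.80 − €3,175 = €7,957.80.
That's under the €60,158 cap, so the insurer reimburses the full €7,957.80.

€7,957.80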